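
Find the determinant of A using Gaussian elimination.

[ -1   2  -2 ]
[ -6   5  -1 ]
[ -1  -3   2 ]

Forward elimination:
R2 <- R2 - (6)*R1:  [  0  -7  11 ]
R3 <- R3 - (1)*R1:  [  0  -5   4 ]
R3 <- R3 - (5/7)*R2:  [     0      0  -27/7 ]
Upper-triangular form:
[ -1   2     -2 ]
[  0  -7     11 ]
[  0   0  -27/7 ]
det(A) = (-1)^0 * (-1) * (-7) * (-27/7) = -27  (0 row swaps -> sign +1)

det(A) = -27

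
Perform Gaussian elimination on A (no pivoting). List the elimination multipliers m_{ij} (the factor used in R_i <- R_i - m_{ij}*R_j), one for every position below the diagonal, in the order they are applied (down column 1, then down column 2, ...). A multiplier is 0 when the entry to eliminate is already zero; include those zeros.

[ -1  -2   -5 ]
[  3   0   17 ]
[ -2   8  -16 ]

Forward elimination:
R2 <- R2 - (-3)*R1:  [  0  -6   2 ]
R3 <- R3 - (2)*R1:  [  0  12  -6 ]
R3 <- R3 - (-2)*R2:  [  0   0  -2 ]
Multipliers (in order of application): m_{21} = -3, m_{31} = 2, m_{32} = -2

multipliers: -3, 2, -2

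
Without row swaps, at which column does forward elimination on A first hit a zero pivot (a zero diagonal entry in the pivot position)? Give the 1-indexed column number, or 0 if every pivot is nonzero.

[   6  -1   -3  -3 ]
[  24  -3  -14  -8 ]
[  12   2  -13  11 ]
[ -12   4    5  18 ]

Naive forward elimination:
R2 <- R2 - (4)*R1:  [  0   1  -2   4 ]
R3 <- R3 - (2)*R1:  [  0   4  -7  17 ]
R4 <- R4 - (-2)*R1:  [  0   2  -1  12 ]
R3 <- R3 - (4)*R2:  [ 0  0  1  1 ]
R4 <- R4 - (2)*R2:  [ 0  0  3  4 ]
R4 <- R4 - (3)*R3:  [ 0  0  0  1 ]
All pivots nonzero; naive elimination completes without hitting a zero pivot.

first zero-pivot column = 0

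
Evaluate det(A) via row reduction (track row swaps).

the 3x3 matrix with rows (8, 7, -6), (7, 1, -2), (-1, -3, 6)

det(A) = -160

Forward elimination:
R2 <- R2 - (7/8)*R1:  [     0  -41/8   13/4 ]
R3 <- R3 - (-1/8)*R1:  [     0  -17/8   21/4 ]
R3 <- R3 - (17/41)*R2:  [      0       0  160/41 ]
Upper-triangular form:
[ 8      7      -6 ]
[ 0  -41/8    13/4 ]
[ 0      0  160/41 ]
det(A) = (-1)^0 * (8) * (-41/8) * (160/41) = -160  (0 row swaps -> sign +1)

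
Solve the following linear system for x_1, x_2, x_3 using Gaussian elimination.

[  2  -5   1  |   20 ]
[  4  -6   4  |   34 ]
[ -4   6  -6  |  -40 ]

(1, -3, 3)

Forward elimination on [A|b]:
R2 <- R2 - (2)*R1:  [  0   4   2  -6 ]
R3 <- R3 - (-2)*R1:  [  0  -4  -4   0 ]
R3 <- R3 - (-1)*R2:  [  0   0  -2  -6 ]
Row echelon form:
[ 2  -5   1  |  20 ]
[ 0   4   2  |  -6 ]
[ 0   0  -2  |  -6 ]
Back-substitution:
x_3 = (-6) / -2 = 3
x_2 = (-6 - (2)*(3)) / 4 = -3
x_1 = (20 - (-5)*(-3) - (1)*(3)) / 2 = 1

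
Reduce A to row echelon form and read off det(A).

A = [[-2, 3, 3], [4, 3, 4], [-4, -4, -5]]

det(A) = -2

Forward elimination:
R2 <- R2 - (-2)*R1:  [  0   9  10 ]
R3 <- R3 - (2)*R1:  [   0  -10  -11 ]
R3 <- R3 - (-10/9)*R2:  [   0    0  1/9 ]
Upper-triangular form:
[ -2  3    3 ]
[  0  9   10 ]
[  0  0  1/9 ]
det(A) = (-1)^0 * (-2) * (9) * (1/9) = -2  (0 row swaps -> sign +1)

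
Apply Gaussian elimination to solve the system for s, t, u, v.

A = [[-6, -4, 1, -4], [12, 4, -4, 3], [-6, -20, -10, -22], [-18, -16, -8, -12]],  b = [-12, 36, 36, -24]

(4, -3, 0, 0)

Forward elimination on [A|b]:
R2 <- R2 - (-2)*R1:  [  0  -4  -2  -5  12 ]
R3 <- R3 - (1)*R1:  [   0  -16  -11  -18   48 ]
R4 <- R4 - (3)*R1:  [   0   -4  -11    0   12 ]
R3 <- R3 - (4)*R2:  [  0   0  -3   2   0 ]
R4 <- R4 - (1)*R2:  [  0   0  -9   5   0 ]
R4 <- R4 - (3)*R3:  [  0   0   0  -1   0 ]
Row echelon form:
[ -6  -4   1  -4  |  -12 ]
[  0  -4  -2  -5  |   12 ]
[  0   0  -3   2  |    0 ]
[  0   0   0  -1  |    0 ]
Back-substitution:
v = (0) / -1 = 0
u = (0 - (2)*(0)) / -3 = 0
t = (12 - (-2)*(0) - (-5)*(0)) / -4 = -3
s = (-12 - (-4)*(-3) - (1)*(0) - (-4)*(0)) / -6 = 4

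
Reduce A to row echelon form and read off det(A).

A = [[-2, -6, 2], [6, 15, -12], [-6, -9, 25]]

Forward elimination:
R2 <- R2 - (-3)*R1:  [  0  -3  -6 ]
R3 <- R3 - (3)*R1:  [  0   9  19 ]
R3 <- R3 - (-3)*R2:  [ 0  0  1 ]
Upper-triangular form:
[ -2  -6   2 ]
[  0  -3  -6 ]
[  0   0   1 ]
det(A) = (-1)^0 * (-2) * (-3) * (1) = 6  (0 row swaps -> sign +1)

det(A) = 6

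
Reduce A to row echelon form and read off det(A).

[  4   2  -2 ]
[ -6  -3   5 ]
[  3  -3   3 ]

Forward elimination:
R2 <- R2 - (-3/2)*R1:  [ 0  0  2 ]
R3 <- R3 - (3/4)*R1:  [    0  -9/2   9/2 ]
R2 <-> R3   (pivot in column 2 was zero)
[ 4     2   -2 ]
[ 0  -9/2  9/2 ]
[ 0     0    2 ]
Upper-triangular form:
[ 4     2   -2 ]
[ 0  -9/2  9/2 ]
[ 0     0    2 ]
det(A) = (-1)^1 * (4) * (-9/2) * (2) = 36  (1 row swap -> sign -1)

det(A) = 36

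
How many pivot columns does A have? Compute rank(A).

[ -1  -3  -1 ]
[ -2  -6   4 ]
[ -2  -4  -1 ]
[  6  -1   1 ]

rank(A) = 3

Row reduction:
R2 <- R2 - (2)*R1:  [ 0  0  6 ]
R3 <- R3 - (2)*R1:  [ 0  2  1 ]
R4 <- R4 - (-6)*R1:  [   0  -19   -5 ]
R2 <-> R3   (pivot in column 2 was zero)
[ -1   -3  -1 ]
[  0    2   1 ]
[  0    0   6 ]
[  0  -19  -5 ]
R4 <- R4 - (-19/2)*R2:  [   0    0  9/2 ]
R4 <- R4 - (3/4)*R3:  [ 0  0  0 ]
Row echelon form:
[ -1  -3  -1 ]
[  0   2   1 ]
[  0   0   6 ]
[  0   0   0 ]
Nonzero rows / pivot columns: 3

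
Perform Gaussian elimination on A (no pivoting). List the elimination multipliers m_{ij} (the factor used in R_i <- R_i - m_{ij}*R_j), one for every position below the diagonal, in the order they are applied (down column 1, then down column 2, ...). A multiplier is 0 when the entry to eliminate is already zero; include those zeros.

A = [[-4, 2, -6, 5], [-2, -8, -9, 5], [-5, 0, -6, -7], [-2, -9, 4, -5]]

Forward elimination:
R2 <- R2 - (1/2)*R1:  [   0   -9   -6  5/2 ]
R3 <- R3 - (5/4)*R1:  [     0   -5/2    3/2  -53/4 ]
R4 <- R4 - (1/2)*R1:  [     0    -10      7  -15/2 ]
R3 <- R3 - (5/18)*R2:  [       0        0     19/6  -251/18 ]
R4 <- R4 - (10/9)*R2:  [       0        0     41/3  -185/18 ]
R4 <- R4 - (82/19)*R3:  [        0         0         0  5689/114 ]
Multipliers (in order of application): m_{21} = 1/2, m_{31} = 5/4, m_{41} = 1/2, m_{32} = 5/18, m_{42} = 10/9, m_{43} = 82/19

multipliers: 1/2, 5/4, 1/2, 5/18, 10/9, 82/19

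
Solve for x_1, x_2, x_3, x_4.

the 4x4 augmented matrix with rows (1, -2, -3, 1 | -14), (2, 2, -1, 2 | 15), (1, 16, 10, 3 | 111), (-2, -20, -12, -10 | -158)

Forward elimination on [A|b]:
R2 <- R2 - (2)*R1:  [  0   6   5   0  43 ]
R3 <- R3 - (1)*R1:  [   0   18   13    2  125 ]
R4 <- R4 - (-2)*R1:  [    0   -24   -18    -8  -186 ]
R3 <- R3 - (3)*R2:  [  0   0  -2   2  -4 ]
R4 <- R4 - (-4)*R2:  [   0    0    2   -8  -14 ]
R4 <- R4 - (-1)*R3:  [   0    0    0   -6  -18 ]
Row echelon form:
[ 1  -2  -3   1  |  -14 ]
[ 0   6   5   0  |   43 ]
[ 0   0  -2   2  |   -4 ]
[ 0   0   0  -6  |  -18 ]
Back-substitution:
x_4 = (-18) / -6 = 3
x_3 = (-4 - (2)*(3)) / -2 = 5
x_2 = (43 - (5)*(5)) / 6 = 3
x_1 = (-14 - (-2)*(3) - (-3)*(5) - (1)*(3)) / 1 = 4

(4, 3, 5, 3)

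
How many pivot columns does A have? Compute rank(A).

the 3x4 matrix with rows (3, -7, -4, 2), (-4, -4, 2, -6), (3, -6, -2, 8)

rank(A) = 3

Row reduction:
R2 <- R2 - (-4/3)*R1:  [     0  -40/3  -10/3  -10/3 ]
R3 <- R3 - (1)*R1:  [ 0  1  2  6 ]
R3 <- R3 - (-3/40)*R2:  [    0     0   7/4  23/4 ]
Row echelon form:
[ 3     -7     -4      2 ]
[ 0  -40/3  -10/3  -10/3 ]
[ 0      0    7/4   23/4 ]
Nonzero rows / pivot columns: 3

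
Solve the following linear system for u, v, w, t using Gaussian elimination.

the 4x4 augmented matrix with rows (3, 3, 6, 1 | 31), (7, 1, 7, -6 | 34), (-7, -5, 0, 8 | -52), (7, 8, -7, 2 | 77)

(5, 5, 0, 1)

Forward elimination on [A|b]:
R2 <- R2 - (7/3)*R1:  [      0      -6      -7   -25/3  -115/3 ]
R3 <- R3 - (-7/3)*R1:  [    0     2    14  31/3  61/3 ]
R4 <- R4 - (7/3)*R1:  [    0     1   -21  -1/3  14/3 ]
R3 <- R3 - (-1/3)*R2:  [    0     0  35/3  68/9  68/9 ]
R4 <- R4 - (-1/6)*R2:  [      0       0  -133/6  -31/18  -31/18 ]
R4 <- R4 - (-19/10)*R3:  [      0       0       0  379/30  379/30 ]
Row echelon form:
[ 3   3     6       1  |      31 ]
[ 0  -6    -7   -25/3  |  -115/3 ]
[ 0   0  35/3    68/9  |    68/9 ]
[ 0   0     0  379/30  |  379/30 ]
Back-substitution:
t = (379/30) / (379/30) = 1
w = (68/9 - (68/9)*(1)) / (35/3) = 0
v = (-115/3 - (-7)*(0) - (-25/3)*(1)) / -6 = 5
u = (31 - (3)*(5) - (6)*(0) - (1)*(1)) / 3 = 5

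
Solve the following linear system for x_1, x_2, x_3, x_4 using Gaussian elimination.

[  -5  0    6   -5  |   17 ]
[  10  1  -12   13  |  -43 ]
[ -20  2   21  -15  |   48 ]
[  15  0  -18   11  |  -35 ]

Forward elimination on [A|b]:
R2 <- R2 - (-2)*R1:  [  0   1   0   3  -9 ]
R3 <- R3 - (4)*R1:  [   0    2   -3    5  -20 ]
R4 <- R4 - (-3)*R1:  [  0   0   0  -4  16 ]
R3 <- R3 - (2)*R2:  [  0   0  -3  -1  -2 ]
Row echelon form:
[ -5  0   6  -5  |  17 ]
[  0  1   0   3  |  -9 ]
[  0  0  -3  -1  |  -2 ]
[  0  0   0  -4  |  16 ]
Back-substitution:
x_4 = (16) / -4 = -4
x_3 = (-2 - (-1)*(-4)) / -3 = 2
x_2 = (-9 - (3)*(-4)) / 1 = 3
x_1 = (17 - (6)*(2) - (-5)*(-4)) / -5 = 3

(3, 3, 2, -4)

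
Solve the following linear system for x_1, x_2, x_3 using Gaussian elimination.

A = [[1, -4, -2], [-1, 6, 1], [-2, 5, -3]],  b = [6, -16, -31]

(2, -3, 4)

Forward elimination on [A|b]:
R2 <- R2 - (-1)*R1:  [   0    2   -1  -10 ]
R3 <- R3 - (-2)*R1:  [   0   -3   -7  -19 ]
R3 <- R3 - (-3/2)*R2:  [     0      0  -17/2    -34 ]
Row echelon form:
[ 1  -4     -2  |    6 ]
[ 0   2     -1  |  -10 ]
[ 0   0  -17/2  |  -34 ]
Back-substitution:
x_3 = (-34) / (-17/2) = 4
x_2 = (-10 - (-1)*(4)) / 2 = -3
x_1 = (6 - (-4)*(-3) - (-2)*(4)) / 1 = 2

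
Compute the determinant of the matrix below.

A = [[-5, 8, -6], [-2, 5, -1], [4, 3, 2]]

Forward elimination:
R2 <- R2 - (2/5)*R1:  [   0  9/5  7/5 ]
R3 <- R3 - (-4/5)*R1:  [     0   47/5  -14/5 ]
R3 <- R3 - (47/9)*R2:  [     0      0  -91/9 ]
Upper-triangular form:
[ -5    8     -6 ]
[  0  9/5    7/5 ]
[  0    0  -91/9 ]
det(A) = (-1)^0 * (-5) * (9/5) * (-91/9) = 91  (0 row swaps -> sign +1)

det(A) = 91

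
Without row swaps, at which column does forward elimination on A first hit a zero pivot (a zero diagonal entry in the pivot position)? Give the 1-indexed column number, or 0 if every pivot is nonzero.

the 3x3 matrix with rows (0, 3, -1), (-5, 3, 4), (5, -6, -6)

first zero-pivot column = 1

Naive forward elimination:
Pivot entry (1,1) is zero but row 2 has -5 in column 1 -> naive elimination stops; a row interchange (e.g. R1 <-> R2) would be required here.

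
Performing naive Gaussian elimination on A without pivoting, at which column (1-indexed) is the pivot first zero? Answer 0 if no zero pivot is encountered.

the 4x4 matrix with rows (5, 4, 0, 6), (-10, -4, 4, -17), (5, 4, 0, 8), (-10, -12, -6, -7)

Naive forward elimination:
R2 <- R2 - (-2)*R1:  [  0   4   4  -5 ]
R3 <- R3 - (1)*R1:  [ 0  0  0  2 ]
R4 <- R4 - (-2)*R1:  [  0  -4  -6   5 ]
R4 <- R4 - (-1)*R2:  [  0   0  -2   0 ]
Matrix at this point:
[ 5  4   0   6 ]
[ 0  4   4  -5 ]
[ 0  0   0   2 ]
[ 0  0  -2   0 ]
Pivot entry (3,3) is zero but row 4 has -2 in column 3 -> naive elimination stops; a row interchange (e.g. R3 <-> R4) would be required here.

first zero-pivot column = 3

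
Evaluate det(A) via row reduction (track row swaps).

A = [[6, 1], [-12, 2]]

det(A) = 24

Forward elimination:
R2 <- R2 - (-2)*R1:  [ 0  4 ]
Upper-triangular form:
[ 6  1 ]
[ 0  4 ]
det(A) = (-1)^0 * (6) * (4) = 24  (0 row swaps -> sign +1)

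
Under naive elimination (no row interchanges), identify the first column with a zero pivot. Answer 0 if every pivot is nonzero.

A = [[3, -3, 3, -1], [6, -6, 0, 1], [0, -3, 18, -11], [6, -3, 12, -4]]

Naive forward elimination:
R2 <- R2 - (2)*R1:  [  0   0  -6   3 ]
R4 <- R4 - (2)*R1:  [  0   3   6  -2 ]
Matrix at this point:
[ 3  -3   3   -1 ]
[ 0   0  -6    3 ]
[ 0  -3  18  -11 ]
[ 0   3   6   -2 ]
Pivot entry (2,2) is zero but row 3 has -3 in column 2 -> naive elimination stops; a row interchange (e.g. R2 <-> R3) would be required here.

first zero-pivot column = 2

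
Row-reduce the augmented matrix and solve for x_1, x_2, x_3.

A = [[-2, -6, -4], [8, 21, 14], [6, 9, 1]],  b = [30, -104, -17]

Forward elimination on [A|b]:
R2 <- R2 - (-4)*R1:  [  0  -3  -2  16 ]
R3 <- R3 - (-3)*R1:  [   0   -9  -11   73 ]
R3 <- R3 - (3)*R2:  [  0   0  -5  25 ]
Row echelon form:
[ -2  -6  -4  |  30 ]
[  0  -3  -2  |  16 ]
[  0   0  -5  |  25 ]
Back-substitution:
x_3 = (25) / -5 = -5
x_2 = (16 - (-2)*(-5)) / -3 = -2
x_1 = (30 - (-6)*(-2) - (-4)*(-5)) / -2 = 1

(1, -2, -5)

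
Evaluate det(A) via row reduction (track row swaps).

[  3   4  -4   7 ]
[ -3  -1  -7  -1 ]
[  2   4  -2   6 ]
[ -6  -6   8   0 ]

det(A) = 588

Forward elimination:
R2 <- R2 - (-1)*R1:  [   0    3  -11    6 ]
R3 <- R3 - (2/3)*R1:  [   0  4/3  2/3  4/3 ]
R4 <- R4 - (-2)*R1:  [  0   2   0  14 ]
R3 <- R3 - (4/9)*R2:  [    0     0  50/9  -4/3 ]
R4 <- R4 - (2/3)*R2:  [    0     0  22/3    10 ]
R4 <- R4 - (33/25)*R3:  [      0       0       0  294/25 ]
Upper-triangular form:
[ 3  4    -4       7 ]
[ 0  3   -11       6 ]
[ 0  0  50/9    -4/3 ]
[ 0  0     0  294/25 ]
det(A) = (-1)^0 * (3) * (3) * (50/9) * (294/25) = 588  (0 row swaps -> sign +1)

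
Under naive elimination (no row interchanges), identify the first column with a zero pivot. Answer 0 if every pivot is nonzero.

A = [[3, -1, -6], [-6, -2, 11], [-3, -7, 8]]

Naive forward elimination:
R2 <- R2 - (-2)*R1:  [  0  -4  -1 ]
R3 <- R3 - (-1)*R1:  [  0  -8   2 ]
R3 <- R3 - (2)*R2:  [ 0  0  4 ]
All pivots nonzero; naive elimination completes without hitting a zero pivot.

first zero-pivot column = 0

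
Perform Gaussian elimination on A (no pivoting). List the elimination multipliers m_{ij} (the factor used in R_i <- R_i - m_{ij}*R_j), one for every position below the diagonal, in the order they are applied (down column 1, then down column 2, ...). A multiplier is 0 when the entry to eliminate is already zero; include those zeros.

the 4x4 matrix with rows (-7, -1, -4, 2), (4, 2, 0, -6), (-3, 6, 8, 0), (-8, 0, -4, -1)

Forward elimination:
R2 <- R2 - (-4/7)*R1:  [     0   10/7  -16/7  -34/7 ]
R3 <- R3 - (3/7)*R1:  [    0  45/7  68/7  -6/7 ]
R4 <- R4 - (8/7)*R1:  [     0    8/7    4/7  -23/7 ]
R3 <- R3 - (9/2)*R2:  [  0   0  20  21 ]
R4 <- R4 - (4/5)*R2:  [    0     0  12/5   3/5 ]
R4 <- R4 - (3/25)*R3:  [      0       0       0  -48/25 ]
Multipliers (in order of application): m_{21} = -4/7, m_{31} = 3/7, m_{41} = 8/7, m_{32} = 9/2, m_{42} = 4/5, m_{43} = 3/25

multipliers: -4/7, 3/7, 8/7, 9/2, 4/5, 3/25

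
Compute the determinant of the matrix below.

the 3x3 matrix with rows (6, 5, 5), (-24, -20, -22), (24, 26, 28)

det(A) = 72

Forward elimination:
R2 <- R2 - (-4)*R1:  [  0   0  -2 ]
R3 <- R3 - (4)*R1:  [ 0  6  8 ]
R2 <-> R3   (pivot in column 2 was zero)
[ 6  5   5 ]
[ 0  6   8 ]
[ 0  0  -2 ]
Upper-triangular form:
[ 6  5   5 ]
[ 0  6   8 ]
[ 0  0  -2 ]
det(A) = (-1)^1 * (6) * (6) * (-2) = 72  (1 row swap -> sign -1)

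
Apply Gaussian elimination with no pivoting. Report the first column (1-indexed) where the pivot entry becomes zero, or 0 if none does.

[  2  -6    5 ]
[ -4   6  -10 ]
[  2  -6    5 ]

first zero-pivot column = 3

Naive forward elimination:
R2 <- R2 - (-2)*R1:  [  0  -6   0 ]
R3 <- R3 - (1)*R1:  [ 0  0  0 ]
Matrix at this point:
[ 2  -6  5 ]
[ 0  -6  0 ]
[ 0   0  0 ]
Pivot entry (3,3) in the last row is zero and there are no rows below to swap with -> zero pivot in column 3 (A is singular).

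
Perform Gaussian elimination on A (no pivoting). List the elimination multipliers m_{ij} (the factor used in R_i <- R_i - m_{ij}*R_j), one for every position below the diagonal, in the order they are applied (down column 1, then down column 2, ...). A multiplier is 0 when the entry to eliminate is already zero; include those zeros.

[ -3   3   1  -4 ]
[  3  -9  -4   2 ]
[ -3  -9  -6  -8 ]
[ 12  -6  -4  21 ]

multipliers: -1, 1, -4, 2, -1, 3

Forward elimination:
R2 <- R2 - (-1)*R1:  [  0  -6  -3  -2 ]
R3 <- R3 - (1)*R1:  [   0  -12   -7   -4 ]
R4 <- R4 - (-4)*R1:  [ 0  6  0  5 ]
R3 <- R3 - (2)*R2:  [  0   0  -1   0 ]
R4 <- R4 - (-1)*R2:  [  0   0  -3   3 ]
R4 <- R4 - (3)*R3:  [ 0  0  0  3 ]
Multipliers (in order of application): m_{21} = -1, m_{31} = 1, m_{41} = -4, m_{32} = 2, m_{42} = -1, m_{43} = 3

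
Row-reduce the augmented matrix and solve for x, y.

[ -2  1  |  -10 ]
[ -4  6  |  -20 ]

(5, 0)

Forward elimination on [A|b]:
R2 <- R2 - (2)*R1:  [ 0  4  0 ]
Row echelon form:
[ -2  1  |  -10 ]
[  0  4  |    0 ]
Back-substitution:
y = (0) / 4 = 0
x = (-10 - (1)*(0)) / -2 = 5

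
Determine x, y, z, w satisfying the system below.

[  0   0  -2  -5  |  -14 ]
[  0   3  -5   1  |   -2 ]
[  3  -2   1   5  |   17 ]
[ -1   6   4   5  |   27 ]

Forward elimination on [A|b]:
R1 <-> R3   (pivot in column 1 was zero)
[  3  -2   1   5   17 ]
[  0   3  -5   1   -2 ]
[  0   0  -2  -5  -14 ]
[ -1   6   4   5   27 ]
R4 <- R4 - (-1/3)*R1:  [    0  16/3  13/3  20/3  98/3 ]
R4 <- R4 - (16/9)*R2:  [     0      0  119/9   44/9  326/9 ]
R4 <- R4 - (-119/18)*R3:  [      0       0       0  -169/6  -169/3 ]
Row echelon form:
[ 3  -2   1       5  |      17 ]
[ 0   3  -5       1  |      -2 ]
[ 0   0  -2      -5  |     -14 ]
[ 0   0   0  -169/6  |  -169/3 ]
Back-substitution:
w = (-169/3) / (-169/6) = 2
z = (-14 - (-5)*(2)) / -2 = 2
y = (-2 - (-5)*(2) - (1)*(2)) / 3 = 2
x = (17 - (-2)*(2) - (1)*(2) - (5)*(2)) / 3 = 3

(3, 2, 2, 2)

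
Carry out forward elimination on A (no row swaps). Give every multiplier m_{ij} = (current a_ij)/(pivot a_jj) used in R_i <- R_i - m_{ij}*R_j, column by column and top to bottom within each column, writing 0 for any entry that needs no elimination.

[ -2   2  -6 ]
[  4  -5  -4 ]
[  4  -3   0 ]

Forward elimination:
R2 <- R2 - (-2)*R1:  [   0   -1  -16 ]
R3 <- R3 - (-2)*R1:  [   0    1  -12 ]
R3 <- R3 - (-1)*R2:  [   0    0  -28 ]
Multipliers (in order of application): m_{21} = -2, m_{31} = -2, m_{32} = -1

multipliers: -2, -2, -1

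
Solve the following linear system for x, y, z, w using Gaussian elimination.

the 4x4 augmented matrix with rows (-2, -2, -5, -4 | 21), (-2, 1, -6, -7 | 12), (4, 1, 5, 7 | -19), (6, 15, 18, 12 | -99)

Forward elimination on [A|b]:
R2 <- R2 - (1)*R1:  [  0   3  -1  -3  -9 ]
R3 <- R3 - (-2)*R1:  [  0  -3  -5  -1  23 ]
R4 <- R4 - (-3)*R1:  [   0    9    3    0  -36 ]
R3 <- R3 - (-1)*R2:  [  0   0  -6  -4  14 ]
R4 <- R4 - (3)*R2:  [  0   0   6   9  -9 ]
R4 <- R4 - (-1)*R3:  [ 0  0  0  5  5 ]
Row echelon form:
[ -2  -2  -5  -4  |  21 ]
[  0   3  -1  -3  |  -9 ]
[  0   0  -6  -4  |  14 ]
[  0   0   0   5  |   5 ]
Back-substitution:
w = (5) / 5 = 1
z = (14 - (-4)*(1)) / -6 = -3
y = (-9 - (-1)*(-3) - (-3)*(1)) / 3 = -3
x = (21 - (-2)*(-3) - (-5)*(-3) - (-4)*(1)) / -2 = -2

(-2, -3, -3, 1)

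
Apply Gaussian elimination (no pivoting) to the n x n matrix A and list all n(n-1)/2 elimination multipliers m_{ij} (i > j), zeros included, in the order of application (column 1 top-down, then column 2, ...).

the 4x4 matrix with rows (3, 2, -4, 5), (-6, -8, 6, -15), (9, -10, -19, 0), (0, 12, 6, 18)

Forward elimination:
R2 <- R2 - (-2)*R1:  [  0  -4  -2  -5 ]
R3 <- R3 - (3)*R1:  [   0  -16   -7  -15 ]
R4: entry in column 1 is already 0 -> m_{41} = 0 (no row operation needed)
R3 <- R3 - (4)*R2:  [ 0  0  1  5 ]
R4 <- R4 - (-3)*R2:  [ 0  0  0  3 ]
R4: entry in column 3 is already 0 -> m_{43} = 0 (no row operation needed)
Multipliers (in order of application): m_{21} = -2, m_{31} = 3, m_{41} = 0, m_{32} = 4, m_{42} = -3, m_{43} = 0

multipliers: -2, 3, 0, 4, -3, 0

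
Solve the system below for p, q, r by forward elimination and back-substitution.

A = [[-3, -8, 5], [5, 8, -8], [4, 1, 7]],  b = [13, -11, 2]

(1, -2, 0)

Forward elimination on [A|b]:
R2 <- R2 - (-5/3)*R1:  [     0  -16/3    1/3   32/3 ]
R3 <- R3 - (-4/3)*R1:  [     0  -29/3   41/3   58/3 ]
R3 <- R3 - (29/16)*R2:  [      0       0  209/16       0 ]
Row echelon form:
[ -3     -8       5  |    13 ]
[  0  -16/3     1/3  |  32/3 ]
[  0      0  209/16  |     0 ]
Back-substitution:
r = (0) / (209/16) = 0
q = (32/3 - (1/3)*(0)) / (-16/3) = -2
p = (13 - (-8)*(-2) - (5)*(0)) / -3 = 1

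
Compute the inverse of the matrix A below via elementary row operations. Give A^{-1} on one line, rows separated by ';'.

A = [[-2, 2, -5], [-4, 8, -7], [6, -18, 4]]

inverse = [-47/8 41/8 13/8; -13/8 11/8 3/8; 3/2 -3/2 -1/2]

Gauss-Jordan on [A | I]:
R1 <- (1/-2)*R1:  [    1    -1   5/2  |  -1/2     0     0 ]
R2 <- R2 - (-4)*R1:  [  0   4   3  |  -2   1   0 ]
R3 <- R3 - (6)*R1:  [   0  -12  -11  |    3    0    1 ]
R2 <- (1/4)*R2:  [    0     1   3/4  |  -1/2   1/4     0 ]
R1 <- R1 - (-1)*R2:  [    1     0  13/4  |    -1   1/4     0 ]
R3 <- R3 - (-12)*R2:  [  0   0  -2  |  -3   3   1 ]
R3 <- (1/-2)*R3:  [    0     0     1  |   3/2  -3/2  -1/2 ]
R1 <- R1 - (13/4)*R3:  [     1      0      0  |  -47/8   41/8   13/8 ]
R2 <- R2 - (3/4)*R3:  [     0      1      0  |  -13/8   11/8    3/8 ]
Right block of [I | A^{-1}] is the inverse:
[ -47/8  41/8  13/8 ]
[ -13/8  11/8   3/8 ]
[   3/2  -3/2  -1/2 ]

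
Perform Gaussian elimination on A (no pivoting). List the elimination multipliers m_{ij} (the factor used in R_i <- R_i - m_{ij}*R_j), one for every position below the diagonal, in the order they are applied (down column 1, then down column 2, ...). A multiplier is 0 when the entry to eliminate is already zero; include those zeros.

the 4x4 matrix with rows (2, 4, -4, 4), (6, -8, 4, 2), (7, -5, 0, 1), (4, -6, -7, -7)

Forward elimination:
R2 <- R2 - (3)*R1:  [   0  -20   16  -10 ]
R3 <- R3 - (7/2)*R1:  [   0  -19   14  -13 ]
R4 <- R4 - (2)*R1:  [   0  -14    1  -15 ]
R3 <- R3 - (19/20)*R2:  [    0     0  -6/5  -7/2 ]
R4 <- R4 - (7/10)*R2:  [     0      0  -51/5     -8 ]
R4 <- R4 - (17/2)*R3:  [    0     0     0  87/4 ]
Multipliers (in order of application): m_{21} = 3, m_{31} = 7/2, m_{41} = 2, m_{32} = 19/20, m_{42} = 7/10, m_{43} = 17/2

multipliers: 3, 7/2, 2, 19/20, 7/10, 17/2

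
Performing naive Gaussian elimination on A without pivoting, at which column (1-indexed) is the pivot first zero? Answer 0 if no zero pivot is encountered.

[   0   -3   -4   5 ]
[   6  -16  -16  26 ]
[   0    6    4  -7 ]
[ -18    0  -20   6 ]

first zero-pivot column = 1

Naive forward elimination:
Pivot entry (1,1) is zero but row 2 has 6 in column 1 -> naive elimination stops; a row interchange (e.g. R1 <-> R2) would be required here.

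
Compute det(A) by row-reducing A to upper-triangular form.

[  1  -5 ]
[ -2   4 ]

Forward elimination:
R2 <- R2 - (-2)*R1:  [  0  -6 ]
Upper-triangular form:
[ 1  -5 ]
[ 0  -6 ]
det(A) = (-1)^0 * (1) * (-6) = -6  (0 row swaps -> sign +1)

det(A) = -6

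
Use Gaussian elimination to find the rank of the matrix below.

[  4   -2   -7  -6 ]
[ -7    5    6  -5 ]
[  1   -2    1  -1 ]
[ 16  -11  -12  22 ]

Row reduction:
R2 <- R2 - (-7/4)*R1:  [     0    3/2  -25/4  -31/2 ]
R3 <- R3 - (1/4)*R1:  [    0  -3/2  11/4   1/2 ]
R4 <- R4 - (4)*R1:  [  0  -3  16  46 ]
R3 <- R3 - (-1)*R2:  [    0     0  -7/2   -15 ]
R4 <- R4 - (-2)*R2:  [   0    0  7/2   15 ]
R4 <- R4 - (-1)*R3:  [ 0  0  0  0 ]
Row echelon form:
[ 4   -2     -7     -6 ]
[ 0  3/2  -25/4  -31/2 ]
[ 0    0   -7/2    -15 ]
[ 0    0      0      0 ]
Nonzero rows / pivot columns: 3

rank(A) = 3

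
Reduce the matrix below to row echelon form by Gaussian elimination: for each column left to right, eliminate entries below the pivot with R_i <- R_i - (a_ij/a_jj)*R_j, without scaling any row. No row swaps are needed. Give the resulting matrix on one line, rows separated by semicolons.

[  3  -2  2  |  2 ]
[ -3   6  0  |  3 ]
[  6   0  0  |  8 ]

REF = [3 -2 2 2; 0 4 2 5; 0 0 -6 -1]

Forward elimination:
R2 <- R2 - (-1)*R1:  [ 0  4  2  5 ]
R3 <- R3 - (2)*R1:  [  0   4  -4   4 ]
R3 <- R3 - (1)*R2:  [  0   0  -6  -1 ]
Row echelon form:
[ 3  -2   2  |   2 ]
[ 0   4   2  |   5 ]
[ 0   0  -6  |  -1 ]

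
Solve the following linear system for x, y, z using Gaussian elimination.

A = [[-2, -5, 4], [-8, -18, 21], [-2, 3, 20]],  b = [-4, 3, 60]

Forward elimination on [A|b]:
R2 <- R2 - (4)*R1:  [  0   2   5  19 ]
R3 <- R3 - (1)*R1:  [  0   8  16  64 ]
R3 <- R3 - (4)*R2:  [   0    0   -4  -12 ]
Row echelon form:
[ -2  -5   4  |   -4 ]
[  0   2   5  |   19 ]
[  0   0  -4  |  -12 ]
Back-substitution:
z = (-12) / -4 = 3
y = (19 - (5)*(3)) / 2 = 2
x = (-4 - (-5)*(2) - (4)*(3)) / -2 = 3

(3, 2, 3)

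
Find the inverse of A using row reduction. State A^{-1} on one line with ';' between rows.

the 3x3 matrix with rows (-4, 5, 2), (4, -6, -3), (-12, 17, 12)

inverse = [-21/16 -13/8 -3/16; -3/4 -3/2 -1/4; -1/4 1/2 1/4]

Gauss-Jordan on [A | I]:
R1 <- (1/-4)*R1:  [    1  -5/4  -1/2  |  -1/4     0     0 ]
R2 <- R2 - (4)*R1:  [  0  -1  -1  |   1   1   0 ]
R3 <- R3 - (-12)*R1:  [  0   2   6  |  -3   0   1 ]
R2 <- (1/-1)*R2:  [  0   1   1  |  -1  -1   0 ]
R1 <- R1 - (-5/4)*R2:  [    1     0   3/4  |  -3/2  -5/4     0 ]
R3 <- R3 - (2)*R2:  [  0   0   4  |  -1   2   1 ]
R3 <- (1/4)*R3:  [    0     0     1  |  -1/4   1/2   1/4 ]
R1 <- R1 - (3/4)*R3:  [      1       0       0  |  -21/16   -13/8   -3/16 ]
R2 <- R2 - (1)*R3:  [    0     1     0  |  -3/4  -3/2  -1/4 ]
Right block of [I | A^{-1}] is the inverse:
[ -21/16  -13/8  -3/16 ]
[   -3/4   -3/2   -1/4 ]
[   -1/4    1/2    1/4 ]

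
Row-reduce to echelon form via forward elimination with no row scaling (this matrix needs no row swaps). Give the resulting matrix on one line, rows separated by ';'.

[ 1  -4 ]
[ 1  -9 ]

REF = [1 -4; 0 -5]

Forward elimination:
R2 <- R2 - (1)*R1:  [  0  -5 ]
Row echelon form:
[ 1  -4 ]
[ 0  -5 ]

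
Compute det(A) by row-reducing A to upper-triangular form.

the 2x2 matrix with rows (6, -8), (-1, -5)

det(A) = -38

Forward elimination:
R2 <- R2 - (-1/6)*R1:  [     0  -19/3 ]
Upper-triangular form:
[ 6     -8 ]
[ 0  -19/3 ]
det(A) = (-1)^0 * (6) * (-19/3) = -38  (0 row swaps -> sign +1)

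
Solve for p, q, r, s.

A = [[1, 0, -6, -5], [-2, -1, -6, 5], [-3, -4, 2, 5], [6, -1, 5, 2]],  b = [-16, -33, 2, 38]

(3, -2, 4, -1)

Forward elimination on [A|b]:
R2 <- R2 - (-2)*R1:  [   0   -1  -18   -5  -65 ]
R3 <- R3 - (-3)*R1:  [   0   -4  -16  -10  -46 ]
R4 <- R4 - (6)*R1:  [   0   -1   41   32  134 ]
R3 <- R3 - (4)*R2:  [   0    0   56   10  214 ]
R4 <- R4 - (1)*R2:  [   0    0   59   37  199 ]
R4 <- R4 - (59/56)*R3:  [       0        0        0   741/28  -741/28 ]
Row echelon form:
[ 1   0   -6      -5  |      -16 ]
[ 0  -1  -18      -5  |      -65 ]
[ 0   0   56      10  |      214 ]
[ 0   0    0  741/28  |  -741/28 ]
Back-substitution:
s = (-741/28) / (741/28) = -1
r = (214 - (10)*(-1)) / 56 = 4
q = (-65 - (-18)*(4) - (-5)*(-1)) / -1 = -2
p = (-16 - (-6)*(4) - (-5)*(-1)) / 1 = 3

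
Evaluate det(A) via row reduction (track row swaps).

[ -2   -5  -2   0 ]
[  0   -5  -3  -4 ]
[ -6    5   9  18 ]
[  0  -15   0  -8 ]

Forward elimination:
R3 <- R3 - (3)*R1:  [  0  20  15  18 ]
R3 <- R3 - (-4)*R2:  [ 0  0  3  2 ]
R4 <- R4 - (3)*R2:  [ 0  0  9  4 ]
R4 <- R4 - (3)*R3:  [  0   0   0  -2 ]
Upper-triangular form:
[ -2  -5  -2   0 ]
[  0  -5  -3  -4 ]
[  0   0   3   2 ]
[  0   0   0  -2 ]
det(A) = (-1)^0 * (-2) * (-5) * (3) * (-2) = -60  (0 row swaps -> sign +1)

det(A) = -60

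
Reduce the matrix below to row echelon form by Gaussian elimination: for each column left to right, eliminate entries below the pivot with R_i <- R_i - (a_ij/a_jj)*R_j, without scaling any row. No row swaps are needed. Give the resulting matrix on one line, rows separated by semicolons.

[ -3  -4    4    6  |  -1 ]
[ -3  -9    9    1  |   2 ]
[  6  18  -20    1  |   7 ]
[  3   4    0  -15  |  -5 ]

Forward elimination:
R2 <- R2 - (1)*R1:  [  0  -5   5  -5   3 ]
R3 <- R3 - (-2)*R1:  [   0   10  -12   13    5 ]
R4 <- R4 - (-1)*R1:  [  0   0   4  -9  -6 ]
R3 <- R3 - (-2)*R2:  [  0   0  -2   3  11 ]
R4 <- R4 - (-2)*R3:  [  0   0   0  -3  16 ]
Row echelon form:
[ -3  -4   4   6  |  -1 ]
[  0  -5   5  -5  |   3 ]
[  0   0  -2   3  |  11 ]
[  0   0   0  -3  |  16 ]

REF = [-3 -4 4 6 -1; 0 -5 5 -5 3; 0 0 -2 3 11; 0 0 0 -3 16]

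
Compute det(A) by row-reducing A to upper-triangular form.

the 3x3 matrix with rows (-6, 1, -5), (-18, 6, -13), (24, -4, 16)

Forward elimination:
R2 <- R2 - (3)*R1:  [ 0  3  2 ]
R3 <- R3 - (-4)*R1:  [  0   0  -4 ]
Upper-triangular form:
[ -6  1  -5 ]
[  0  3   2 ]
[  0  0  -4 ]
det(A) = (-1)^0 * (-6) * (3) * (-4) = 72  (0 row swaps -> sign +1)

det(A) = 72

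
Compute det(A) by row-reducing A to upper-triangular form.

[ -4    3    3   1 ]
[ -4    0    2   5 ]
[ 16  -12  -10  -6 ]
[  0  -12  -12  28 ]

Forward elimination:
R2 <- R2 - (1)*R1:  [  0  -3  -1   4 ]
R3 <- R3 - (-4)*R1:  [  0   0   2  -2 ]
R4 <- R4 - (4)*R2:  [  0   0  -8  12 ]
R4 <- R4 - (-4)*R3:  [ 0  0  0  4 ]
Upper-triangular form:
[ -4   3   3   1 ]
[  0  -3  -1   4 ]
[  0   0   2  -2 ]
[  0   0   0   4 ]
det(A) = (-1)^0 * (-4) * (-3) * (2) * (4) = 96  (0 row swaps -> sign +1)

det(A) = 96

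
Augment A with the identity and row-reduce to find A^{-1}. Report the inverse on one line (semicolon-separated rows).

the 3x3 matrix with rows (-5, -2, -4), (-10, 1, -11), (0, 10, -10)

inverse = [1 -3/5 13/50; -1 1/2 -3/20; -1 1/2 -1/4]

Gauss-Jordan on [A | I]:
R1 <- (1/-5)*R1:  [    1   2/5   4/5  |  -1/5     0     0 ]
R2 <- R2 - (-10)*R1:  [  0   5  -3  |  -2   1   0 ]
R2 <- (1/5)*R2:  [    0     1  -3/5  |  -2/5   1/5     0 ]
R1 <- R1 - (2/5)*R2:  [     1      0  26/25  |  -1/25  -2/25      0 ]
R3 <- R3 - (10)*R2:  [  0   0  -4  |   4  -2   1 ]
R3 <- (1/-4)*R3:  [    0     0     1  |    -1   1/2  -1/4 ]
R1 <- R1 - (26/25)*R3:  [     1      0      0  |      1   -3/5  13/50 ]
R2 <- R2 - (-3/5)*R3:  [     0      1      0  |     -1    1/2  -3/20 ]
Right block of [I | A^{-1}] is the inverse:
[  1  -3/5  13/50 ]
[ -1   1/2  -3/20 ]
[ -1   1/2   -1/4 ]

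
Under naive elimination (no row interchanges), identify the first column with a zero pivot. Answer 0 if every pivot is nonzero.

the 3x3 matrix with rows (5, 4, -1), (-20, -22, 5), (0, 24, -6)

Naive forward elimination:
R2 <- R2 - (-4)*R1:  [  0  -6   1 ]
R3 <- R3 - (-4)*R2:  [  0   0  -2 ]
All pivots nonzero; naive elimination completes without hitting a zero pivot.

first zero-pivot column = 0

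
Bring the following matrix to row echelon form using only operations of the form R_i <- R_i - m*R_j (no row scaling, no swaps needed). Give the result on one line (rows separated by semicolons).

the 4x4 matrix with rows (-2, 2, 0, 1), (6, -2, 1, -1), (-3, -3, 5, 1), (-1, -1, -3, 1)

Forward elimination:
R2 <- R2 - (-3)*R1:  [ 0  4  1  2 ]
R3 <- R3 - (3/2)*R1:  [    0    -6     5  -1/2 ]
R4 <- R4 - (1/2)*R1:  [   0   -2   -3  1/2 ]
R3 <- R3 - (-3/2)*R2:  [    0     0  13/2   5/2 ]
R4 <- R4 - (-1/2)*R2:  [    0     0  -5/2   3/2 ]
R4 <- R4 - (-5/13)*R3:  [     0      0      0  32/13 ]
Row echelon form:
[ -2  2     0      1 ]
[  0  4     1      2 ]
[  0  0  13/2    5/2 ]
[  0  0     0  32/13 ]

REF = [-2 2 0 1; 0 4 1 2; 0 0 13/2 5/2; 0 0 0 32/13]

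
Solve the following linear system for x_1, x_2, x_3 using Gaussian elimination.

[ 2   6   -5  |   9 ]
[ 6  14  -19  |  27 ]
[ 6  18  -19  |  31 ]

(-1, 1, -1)

Forward elimination on [A|b]:
R2 <- R2 - (3)*R1:  [  0  -4  -4   0 ]
R3 <- R3 - (3)*R1:  [  0   0  -4   4 ]
Row echelon form:
[ 2   6  -5  |  9 ]
[ 0  -4  -4  |  0 ]
[ 0   0  -4  |  4 ]
Back-substitution:
x_3 = (4) / -4 = -1
x_2 = (0 - (-4)*(-1)) / -4 = 1
x_1 = (9 - (6)*(1) - (-5)*(-1)) / 2 = -1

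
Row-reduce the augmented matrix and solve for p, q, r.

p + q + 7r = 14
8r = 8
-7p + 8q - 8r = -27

Forward elimination on [A|b]:
R3 <- R3 - (-7)*R1:  [  0  15  41  71 ]
R2 <-> R3   (pivot in column 2 was zero)
[ 1   1   7  14 ]
[ 0  15  41  71 ]
[ 0   0   8   8 ]
Row echelon form:
[ 1   1   7  |  14 ]
[ 0  15  41  |  71 ]
[ 0   0   8  |   8 ]
Back-substitution:
r = (8) / 8 = 1
q = (71 - (41)*(1)) / 15 = 2
p = (14 - (1)*(2) - (7)*(1)) / 1 = 5

(5, 2, 1)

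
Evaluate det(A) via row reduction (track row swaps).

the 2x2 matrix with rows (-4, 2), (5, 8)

det(A) = -42

Forward elimination:
R2 <- R2 - (-5/4)*R1:  [    0  21/2 ]
Upper-triangular form:
[ -4     2 ]
[  0  21/2 ]
det(A) = (-1)^0 * (-4) * (21/2) = -42  (0 row swaps -> sign +1)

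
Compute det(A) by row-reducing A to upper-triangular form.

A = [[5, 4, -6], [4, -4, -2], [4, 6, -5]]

Forward elimination:
R2 <- R2 - (4/5)*R1:  [     0  -36/5   14/5 ]
R3 <- R3 - (4/5)*R1:  [    0  14/5  -1/5 ]
R3 <- R3 - (-7/18)*R2:  [   0    0  8/9 ]
Upper-triangular form:
[ 5      4    -6 ]
[ 0  -36/5  14/5 ]
[ 0      0   8/9 ]
det(A) = (-1)^0 * (5) * (-36/5) * (8/9) = -32  (0 row swaps -> sign +1)

det(A) = -32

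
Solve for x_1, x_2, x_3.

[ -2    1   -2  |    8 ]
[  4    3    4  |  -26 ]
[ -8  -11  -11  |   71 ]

Forward elimination on [A|b]:
R2 <- R2 - (-2)*R1:  [   0    5    0  -10 ]
R3 <- R3 - (4)*R1:  [   0  -15   -3   39 ]
R3 <- R3 - (-3)*R2:  [  0   0  -3   9 ]
Row echelon form:
[ -2  1  -2  |    8 ]
[  0  5   0  |  -10 ]
[  0  0  -3  |    9 ]
Back-substitution:
x_3 = (9) / -3 = -3
x_2 = (-10) / 5 = -2
x_1 = (8 - (1)*(-2) - (-2)*(-3)) / -2 = -2

(-2, -2, -3)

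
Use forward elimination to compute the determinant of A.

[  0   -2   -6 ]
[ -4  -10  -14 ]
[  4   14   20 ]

det(A) = 48

Forward elimination:
R1 <-> R2   (pivot in column 1 was zero)
[ -4  -10  -14 ]
[  0   -2   -6 ]
[  4   14   20 ]
R3 <- R3 - (-1)*R1:  [ 0  4  6 ]
R3 <- R3 - (-2)*R2:  [  0   0  -6 ]
Upper-triangular form:
[ -4  -10  -14 ]
[  0   -2   -6 ]
[  0    0   -6 ]
det(A) = (-1)^1 * (-4) * (-2) * (-6) = 48  (1 row swap -> sign -1)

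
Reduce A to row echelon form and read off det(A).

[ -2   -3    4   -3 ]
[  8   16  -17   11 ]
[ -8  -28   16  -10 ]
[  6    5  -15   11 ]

Forward elimination:
R2 <- R2 - (-4)*R1:  [  0   4  -1  -1 ]
R3 <- R3 - (4)*R1:  [   0  -16    0    2 ]
R4 <- R4 - (-3)*R1:  [  0  -4  -3   2 ]
R3 <- R3 - (-4)*R2:  [  0   0  -4  -2 ]
R4 <- R4 - (-1)*R2:  [  0   0  -4   1 ]
R4 <- R4 - (1)*R3:  [ 0  0  0  3 ]
Upper-triangular form:
[ -2  -3   4  -3 ]
[  0   4  -1  -1 ]
[  0   0  -4  -2 ]
[  0   0   0   3 ]
det(A) = (-1)^0 * (-2) * (4) * (-4) * (3) = 96  (0 row swaps -> sign +1)

det(A) = 96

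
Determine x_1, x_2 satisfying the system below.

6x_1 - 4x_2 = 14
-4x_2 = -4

(3, 1)

Forward elimination on [A|b]:
Row echelon form:
[ 6  -4  |  14 ]
[ 0  -4  |  -4 ]
Back-substitution:
x_2 = (-4) / -4 = 1
x_1 = (14 - (-4)*(1)) / 6 = 3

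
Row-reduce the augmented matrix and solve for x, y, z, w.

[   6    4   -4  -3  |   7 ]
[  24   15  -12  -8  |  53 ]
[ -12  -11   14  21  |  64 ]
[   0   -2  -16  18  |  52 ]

Forward elimination on [A|b]:
R2 <- R2 - (4)*R1:  [  0  -1   4   4  25 ]
R3 <- R3 - (-2)*R1:  [  0  -3   6  15  78 ]
R3 <- R3 - (3)*R2:  [  0   0  -6   3   3 ]
R4 <- R4 - (2)*R2:  [   0    0  -24   10    2 ]
R4 <- R4 - (4)*R3:  [   0    0    0   -2  -10 ]
Row echelon form:
[ 6   4  -4  -3  |    7 ]
[ 0  -1   4   4  |   25 ]
[ 0   0  -6   3  |    3 ]
[ 0   0   0  -2  |  -10 ]
Back-substitution:
w = (-10) / -2 = 5
z = (3 - (3)*(5)) / -6 = 2
y = (25 - (4)*(2) - (4)*(5)) / -1 = 3
x = (7 - (4)*(3) - (-4)*(2) - (-3)*(5)) / 6 = 3

(3, 3, 2, 5)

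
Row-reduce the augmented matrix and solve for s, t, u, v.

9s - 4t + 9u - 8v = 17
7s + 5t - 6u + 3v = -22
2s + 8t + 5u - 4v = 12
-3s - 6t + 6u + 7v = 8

Forward elimination on [A|b]:
R2 <- R2 - (7/9)*R1:  [      0    73/9     -13    83/9  -317/9 ]
R3 <- R3 - (2/9)*R1:  [     0   80/9      3  -20/9   74/9 ]
R4 <- R4 - (-1/3)*R1:  [     0  -22/3      9   13/3   41/3 ]
R3 <- R3 - (80/73)*R2:  [       0        0  1259/73  -900/73  3418/73 ]
R4 <- R4 - (-66/73)*R2:  [        0         0   -201/73    925/73  -1327/73 ]
R4 <- R4 - (-201/1259)*R3:  [           0            0            0   13475/1259  -13475/1259 ]
Row echelon form:
[ 9    -4        9          -8  |           17 ]
[ 0  73/9      -13        83/9  |       -317/9 ]
[ 0     0  1259/73     -900/73  |      3418/73 ]
[ 0     0        0  13475/1259  |  -13475/1259 ]
Back-substitution:
v = (-13475/1259) / (13475/1259) = -1
u = (3418/73 - (-900/73)*(-1)) / (1259/73) = 2
t = (-317/9 - (-13)*(2) - (83/9)*(-1)) / (73/9) = 0
s = (17 - (-4)*(0) - (9)*(2) - (-8)*(-1)) / 9 = -1

(-1, 0, 2, -1)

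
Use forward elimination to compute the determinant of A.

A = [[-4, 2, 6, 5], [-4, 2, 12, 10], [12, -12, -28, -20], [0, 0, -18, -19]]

Forward elimination:
R2 <- R2 - (1)*R1:  [ 0  0  6  5 ]
R3 <- R3 - (-3)*R1:  [   0   -6  -10   -5 ]
R2 <-> R3   (pivot in column 2 was zero)
[ -4   2    6    5 ]
[  0  -6  -10   -5 ]
[  0   0    6    5 ]
[  0   0  -18  -19 ]
R4 <- R4 - (-3)*R3:  [  0   0   0  -4 ]
Upper-triangular form:
[ -4   2    6   5 ]
[  0  -6  -10  -5 ]
[  0   0    6   5 ]
[  0   0    0  -4 ]
det(A) = (-1)^1 * (-4) * (-6) * (6) * (-4) = 576  (1 row swap -> sign -1)

det(A) = 576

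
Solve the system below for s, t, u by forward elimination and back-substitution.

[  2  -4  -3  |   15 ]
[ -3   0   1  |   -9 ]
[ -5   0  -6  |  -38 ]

Forward elimination on [A|b]:
R2 <- R2 - (-3/2)*R1:  [    0    -6  -7/2  27/2 ]
R3 <- R3 - (-5/2)*R1:  [     0    -10  -27/2   -1/2 ]
R3 <- R3 - (5/3)*R2:  [     0      0  -23/3    -23 ]
Row echelon form:
[ 2  -4     -3  |    15 ]
[ 0  -6   -7/2  |  27/2 ]
[ 0   0  -23/3  |   -23 ]
Back-substitution:
u = (-23) / (-23/3) = 3
t = (27/2 - (-7/2)*(3)) / -6 = -4
s = (15 - (-4)*(-4) - (-3)*(3)) / 2 = 4

(4, -4, 3)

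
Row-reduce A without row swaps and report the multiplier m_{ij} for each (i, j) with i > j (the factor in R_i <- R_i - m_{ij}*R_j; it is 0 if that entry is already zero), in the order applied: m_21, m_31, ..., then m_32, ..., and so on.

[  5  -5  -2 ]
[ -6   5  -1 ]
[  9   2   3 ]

multipliers: -6/5, 9/5, -11

Forward elimination:
R2 <- R2 - (-6/5)*R1:  [     0     -1  -17/5 ]
R3 <- R3 - (9/5)*R1:  [    0    11  33/5 ]
R3 <- R3 - (-11)*R2:  [      0       0  -154/5 ]
Multipliers (in order of application): m_{21} = -6/5, m_{31} = 9/5, m_{32} = -11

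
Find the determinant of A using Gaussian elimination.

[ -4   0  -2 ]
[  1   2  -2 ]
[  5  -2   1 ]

Forward elimination:
R2 <- R2 - (-1/4)*R1:  [    0     2  -5/2 ]
R3 <- R3 - (-5/4)*R1:  [    0    -2  -3/2 ]
R3 <- R3 - (-1)*R2:  [  0   0  -4 ]
Upper-triangular form:
[ -4  0    -2 ]
[  0  2  -5/2 ]
[  0  0    -4 ]
det(A) = (-1)^0 * (-4) * (2) * (-4) = 32  (0 row swaps -> sign +1)

det(A) = 32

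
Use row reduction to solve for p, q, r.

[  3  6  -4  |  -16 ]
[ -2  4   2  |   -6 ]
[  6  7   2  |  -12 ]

Forward elimination on [A|b]:
R2 <- R2 - (-2/3)*R1:  [     0      8   -2/3  -50/3 ]
R3 <- R3 - (2)*R1:  [  0  -5  10  20 ]
R3 <- R3 - (-5/8)*R2:  [      0       0  115/12  115/12 ]
Row echelon form:
[ 3  6      -4  |     -16 ]
[ 0  8    -2/3  |   -50/3 ]
[ 0  0  115/12  |  115/12 ]
Back-substitution:
r = (115/12) / (115/12) = 1
q = (-50/3 - (-2/3)*(1)) / 8 = -2
p = (-16 - (6)*(-2) - (-4)*(1)) / 3 = 0

(0, -2, 1)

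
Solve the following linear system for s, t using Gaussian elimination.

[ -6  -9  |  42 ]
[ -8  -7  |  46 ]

Forward elimination on [A|b]:
R2 <- R2 - (4/3)*R1:  [   0    5  -10 ]
Row echelon form:
[ -6  -9  |   42 ]
[  0   5  |  -10 ]
Back-substitution:
t = (-10) / 5 = -2
s = (42 - (-9)*(-2)) / -6 = -4

(-4, -2)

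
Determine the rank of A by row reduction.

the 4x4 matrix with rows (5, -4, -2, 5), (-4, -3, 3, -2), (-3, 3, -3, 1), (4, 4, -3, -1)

Row reduction:
R2 <- R2 - (-4/5)*R1:  [     0  -31/5    7/5      2 ]
R3 <- R3 - (-3/5)*R1:  [     0    3/5  -21/5      4 ]
R4 <- R4 - (4/5)*R1:  [    0  36/5  -7/5    -5 ]
R3 <- R3 - (-3/31)*R2:  [       0        0  -126/31   130/31 ]
R4 <- R4 - (-36/31)*R2:  [      0       0    7/31  -83/31 ]
R4 <- R4 - (-1/18)*R3:  [     0      0      0  -22/9 ]
Row echelon form:
[ 5     -4       -2       5 ]
[ 0  -31/5      7/5       2 ]
[ 0      0  -126/31  130/31 ]
[ 0      0        0   -22/9 ]
Nonzero rows / pivot columns: 4

rank(A) = 4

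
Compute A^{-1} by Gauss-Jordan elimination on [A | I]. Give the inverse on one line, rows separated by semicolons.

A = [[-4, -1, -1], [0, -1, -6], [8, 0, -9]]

inverse = [9/4 -9/4 5/4; -12 11 -6; 2 -2 1]

Gauss-Jordan on [A | I]:
R1 <- (1/-4)*R1:  [    1   1/4   1/4  |  -1/4     0     0 ]
R3 <- R3 - (8)*R1:  [   0   -2  -11  |    2    0    1 ]
R2 <- (1/-1)*R2:  [  0   1   6  |   0  -1   0 ]
R1 <- R1 - (1/4)*R2:  [    1     0  -5/4  |  -1/4   1/4     0 ]
R3 <- R3 - (-2)*R2:  [  0   0   1  |   2  -2   1 ]
R1 <- R1 - (-5/4)*R3:  [    1     0     0  |   9/4  -9/4   5/4 ]
R2 <- R2 - (6)*R3:  [   0    1    0  |  -12   11   -6 ]
Right block of [I | A^{-1}] is the inverse:
[ 9/4  -9/4  5/4 ]
[ -12    11   -6 ]
[   2    -2    1 ]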